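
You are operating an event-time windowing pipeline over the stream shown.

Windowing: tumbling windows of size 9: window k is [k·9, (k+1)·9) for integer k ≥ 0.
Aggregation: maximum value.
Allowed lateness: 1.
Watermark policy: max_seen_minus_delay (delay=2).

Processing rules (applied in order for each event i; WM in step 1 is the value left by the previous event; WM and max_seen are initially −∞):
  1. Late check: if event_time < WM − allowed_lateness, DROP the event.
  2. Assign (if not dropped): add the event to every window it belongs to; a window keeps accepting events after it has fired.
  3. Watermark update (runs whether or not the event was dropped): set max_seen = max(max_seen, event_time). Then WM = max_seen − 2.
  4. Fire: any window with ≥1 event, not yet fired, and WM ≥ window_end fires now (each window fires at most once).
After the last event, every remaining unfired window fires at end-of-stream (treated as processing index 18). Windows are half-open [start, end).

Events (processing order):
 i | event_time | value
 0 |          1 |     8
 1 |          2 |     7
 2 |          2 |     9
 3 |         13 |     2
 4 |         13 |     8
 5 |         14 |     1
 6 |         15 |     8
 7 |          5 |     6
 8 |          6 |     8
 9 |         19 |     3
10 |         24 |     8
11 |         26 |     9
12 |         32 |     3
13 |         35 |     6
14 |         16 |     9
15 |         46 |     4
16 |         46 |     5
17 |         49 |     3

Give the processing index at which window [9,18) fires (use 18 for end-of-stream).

10

i=0 t=1 v=8: → [0,9); WM=-1
i=1 t=2 v=7: → [0,9); WM=0
i=2 t=2 v=9: → [0,9); WM=0
i=3 t=13 v=2: → [9,18); WM=11; [0,9) fires=9
i=4 t=13 v=8: → [9,18); WM=11
i=5 t=14 v=1: → [9,18); WM=12
i=6 t=15 v=8: → [9,18); WM=13
i=7 t=5 v=6: DROP (t<13-1); WM=13
i=8 t=6 v=8: DROP (t<13-1); WM=13
i=9 t=19 v=3: → [18,27); WM=17
i=10 t=24 v=8: → [18,27); WM=22; [9,18) fires=8
i=11 t=26 v=9: → [18,27); WM=24
i=12 t=32 v=3: → [27,36); WM=30; [18,27) fires=9
i=13 t=35 v=6: → [27,36); WM=33
i=14 t=16 v=9: DROP (t<33-1); WM=33
i=15 t=46 v=4: → [45,54); WM=44; [27,36) fires=6
i=16 t=46 v=5: → [45,54); WM=44
i=17 t=49 v=3: → [45,54); WM=47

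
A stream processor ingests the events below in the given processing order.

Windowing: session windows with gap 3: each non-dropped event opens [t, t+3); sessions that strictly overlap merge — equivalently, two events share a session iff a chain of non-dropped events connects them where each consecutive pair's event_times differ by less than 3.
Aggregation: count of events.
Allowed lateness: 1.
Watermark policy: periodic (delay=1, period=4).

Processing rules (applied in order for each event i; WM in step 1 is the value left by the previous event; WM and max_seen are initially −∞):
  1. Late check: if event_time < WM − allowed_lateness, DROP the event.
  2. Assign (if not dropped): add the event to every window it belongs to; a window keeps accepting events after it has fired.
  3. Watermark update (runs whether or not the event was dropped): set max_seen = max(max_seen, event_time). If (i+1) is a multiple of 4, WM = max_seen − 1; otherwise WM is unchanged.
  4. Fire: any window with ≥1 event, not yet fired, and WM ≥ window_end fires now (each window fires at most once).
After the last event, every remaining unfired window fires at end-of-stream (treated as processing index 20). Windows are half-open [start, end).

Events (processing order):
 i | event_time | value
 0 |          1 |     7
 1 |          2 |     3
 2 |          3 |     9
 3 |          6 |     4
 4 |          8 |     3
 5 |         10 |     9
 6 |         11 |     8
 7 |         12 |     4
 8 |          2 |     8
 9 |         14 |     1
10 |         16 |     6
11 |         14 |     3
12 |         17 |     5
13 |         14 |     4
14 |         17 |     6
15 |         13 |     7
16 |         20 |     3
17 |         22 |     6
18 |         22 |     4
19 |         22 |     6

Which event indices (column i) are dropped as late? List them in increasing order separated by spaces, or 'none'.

i=0 t=1 v=7: → [1,4); WM=−∞
i=1 t=2 v=3: → [1,5); WM=−∞
i=2 t=3 v=9: → [1,6); WM=−∞
i=3 t=6 v=4: → [6,9); WM=5
i=4 t=8 v=3: → [6,11); WM=5
i=5 t=10 v=9: → [6,13); WM=5
i=6 t=11 v=8: → [6,14); WM=5
i=7 t=12 v=4: → [6,15); WM=11
i=8 t=2 v=8: DROP (t<11-1); WM=11
i=9 t=14 v=1: → [6,17); WM=11
i=10 t=16 v=6: → [6,19); WM=11
i=11 t=14 v=3: → [6,19); WM=15
i=12 t=17 v=5: → [6,20); WM=15
i=13 t=14 v=4: → [6,20); WM=15
i=14 t=17 v=6: → [6,20); WM=15
i=15 t=13 v=7: DROP (t<15-1); WM=16
i=16 t=20 v=3: → [20,23); WM=16
i=17 t=22 v=6: → [20,25); WM=16
i=18 t=22 v=4: → [20,25); WM=16
i=19 t=22 v=6: → [20,25); WM=21

8 15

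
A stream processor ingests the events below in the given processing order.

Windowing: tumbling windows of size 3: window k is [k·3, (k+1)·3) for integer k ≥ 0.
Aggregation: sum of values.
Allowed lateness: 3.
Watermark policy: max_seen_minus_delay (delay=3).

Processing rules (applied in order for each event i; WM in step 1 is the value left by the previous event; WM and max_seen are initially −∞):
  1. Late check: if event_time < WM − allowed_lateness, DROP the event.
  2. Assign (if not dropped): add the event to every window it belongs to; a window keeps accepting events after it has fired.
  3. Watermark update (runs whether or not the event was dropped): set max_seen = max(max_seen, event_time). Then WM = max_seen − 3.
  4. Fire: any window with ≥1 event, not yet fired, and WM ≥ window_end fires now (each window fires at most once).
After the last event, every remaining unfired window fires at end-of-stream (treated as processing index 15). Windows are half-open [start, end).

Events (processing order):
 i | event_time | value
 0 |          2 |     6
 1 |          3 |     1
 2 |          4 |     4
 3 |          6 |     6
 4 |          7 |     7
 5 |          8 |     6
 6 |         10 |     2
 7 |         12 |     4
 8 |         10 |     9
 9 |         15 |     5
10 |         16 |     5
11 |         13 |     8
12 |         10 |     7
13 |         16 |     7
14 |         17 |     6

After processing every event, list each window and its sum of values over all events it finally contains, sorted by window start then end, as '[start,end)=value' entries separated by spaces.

[0,3)=6 [3,6)=5 [6,9)=19 [9,12)=18 [12,15)=12 [15,18)=23

i=0 t=2 v=6: → [0,3); WM=-1
i=1 t=3 v=1: → [3,6); WM=0
i=2 t=4 v=4: → [3,6); WM=1
i=3 t=6 v=6: → [6,9); WM=3; [0,3) fires=6
i=4 t=7 v=7: → [6,9); WM=4
i=5 t=8 v=6: → [6,9); WM=5
i=6 t=10 v=2: → [9,12); WM=7; [3,6) fires=5
i=7 t=12 v=4: → [12,15); WM=9; [6,9) fires=19
i=8 t=10 v=9: → [9,12); WM=9
i=9 t=15 v=5: → [15,18); WM=12; [9,12) fires=11
i=10 t=16 v=5: → [15,18); WM=13
i=11 t=13 v=8: → [12,15); WM=13
i=12 t=10 v=7: → [9,12); WM=13
i=13 t=16 v=7: → [15,18); WM=13
i=14 t=17 v=6: → [15,18); WM=14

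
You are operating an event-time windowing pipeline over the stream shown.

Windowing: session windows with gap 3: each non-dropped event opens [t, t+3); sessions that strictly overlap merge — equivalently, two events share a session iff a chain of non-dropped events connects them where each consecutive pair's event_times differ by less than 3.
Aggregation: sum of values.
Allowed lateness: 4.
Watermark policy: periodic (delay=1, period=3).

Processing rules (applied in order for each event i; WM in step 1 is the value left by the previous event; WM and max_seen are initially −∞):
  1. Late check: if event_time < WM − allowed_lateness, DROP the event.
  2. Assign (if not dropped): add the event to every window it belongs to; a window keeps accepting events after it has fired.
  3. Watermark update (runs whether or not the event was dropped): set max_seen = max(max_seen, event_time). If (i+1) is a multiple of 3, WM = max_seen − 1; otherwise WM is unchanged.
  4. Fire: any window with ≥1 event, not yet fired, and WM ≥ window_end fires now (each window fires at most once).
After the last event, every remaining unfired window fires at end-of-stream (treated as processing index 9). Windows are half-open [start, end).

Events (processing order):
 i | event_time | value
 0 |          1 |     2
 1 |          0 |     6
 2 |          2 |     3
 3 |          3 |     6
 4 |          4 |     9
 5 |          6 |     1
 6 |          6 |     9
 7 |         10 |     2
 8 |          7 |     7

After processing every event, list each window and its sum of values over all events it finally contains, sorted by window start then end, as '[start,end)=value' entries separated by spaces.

[0,10)=43 [10,13)=2

i=0 t=1 v=2: → [1,4); WM=−∞
i=1 t=0 v=6: → [0,4); WM=−∞
i=2 t=2 v=3: → [0,5); WM=1
i=3 t=3 v=6: → [0,6); WM=1
i=4 t=4 v=9: → [0,7); WM=1
i=5 t=6 v=1: → [0,9); WM=5
i=6 t=6 v=9: → [0,9); WM=5
i=7 t=10 v=2: → [10,13); WM=5
i=8 t=7 v=7: → [0,10); WM=9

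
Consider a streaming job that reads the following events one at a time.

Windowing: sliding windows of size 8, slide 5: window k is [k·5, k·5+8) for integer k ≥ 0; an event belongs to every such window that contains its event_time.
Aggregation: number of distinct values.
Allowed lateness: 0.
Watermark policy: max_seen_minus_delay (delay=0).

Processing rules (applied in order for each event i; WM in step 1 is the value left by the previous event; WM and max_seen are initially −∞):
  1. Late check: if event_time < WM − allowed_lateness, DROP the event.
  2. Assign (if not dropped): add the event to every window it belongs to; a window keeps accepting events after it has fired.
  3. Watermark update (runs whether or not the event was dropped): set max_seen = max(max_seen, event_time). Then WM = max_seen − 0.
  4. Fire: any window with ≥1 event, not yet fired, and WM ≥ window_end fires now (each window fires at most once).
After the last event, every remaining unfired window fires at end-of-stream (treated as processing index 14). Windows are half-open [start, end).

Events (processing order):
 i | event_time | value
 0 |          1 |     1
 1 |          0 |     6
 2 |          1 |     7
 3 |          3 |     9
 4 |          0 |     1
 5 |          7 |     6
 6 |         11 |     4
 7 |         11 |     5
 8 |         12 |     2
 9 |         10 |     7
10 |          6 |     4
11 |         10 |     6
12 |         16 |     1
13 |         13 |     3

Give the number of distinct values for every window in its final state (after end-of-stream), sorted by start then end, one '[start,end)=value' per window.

[0,8)=4 [5,13)=4 [10,18)=4 [15,23)=1

i=0 t=1 v=1: → [0,8); WM=1
i=1 t=0 v=6: DROP (t<1-0); WM=1
i=2 t=1 v=7: → [0,8); WM=1
i=3 t=3 v=9: → [0,8); WM=3
i=4 t=0 v=1: DROP (t<3-0); WM=3
i=5 t=7 v=6: → [5,13),[0,8); WM=7
i=6 t=11 v=4: → [10,18),[5,13); WM=11; [0,8) fires=4
i=7 t=11 v=5: → [10,18),[5,13); WM=11
i=8 t=12 v=2: → [10,18),[5,13); WM=12
i=9 t=10 v=7: DROP (t<12-0); WM=12
i=10 t=6 v=4: DROP (t<12-0); WM=12
i=11 t=10 v=6: DROP (t<12-0); WM=12
i=12 t=16 v=1: → [15,23),[10,18); WM=16; [5,13) fires=4
i=13 t=13 v=3: DROP (t<16-0); WM=16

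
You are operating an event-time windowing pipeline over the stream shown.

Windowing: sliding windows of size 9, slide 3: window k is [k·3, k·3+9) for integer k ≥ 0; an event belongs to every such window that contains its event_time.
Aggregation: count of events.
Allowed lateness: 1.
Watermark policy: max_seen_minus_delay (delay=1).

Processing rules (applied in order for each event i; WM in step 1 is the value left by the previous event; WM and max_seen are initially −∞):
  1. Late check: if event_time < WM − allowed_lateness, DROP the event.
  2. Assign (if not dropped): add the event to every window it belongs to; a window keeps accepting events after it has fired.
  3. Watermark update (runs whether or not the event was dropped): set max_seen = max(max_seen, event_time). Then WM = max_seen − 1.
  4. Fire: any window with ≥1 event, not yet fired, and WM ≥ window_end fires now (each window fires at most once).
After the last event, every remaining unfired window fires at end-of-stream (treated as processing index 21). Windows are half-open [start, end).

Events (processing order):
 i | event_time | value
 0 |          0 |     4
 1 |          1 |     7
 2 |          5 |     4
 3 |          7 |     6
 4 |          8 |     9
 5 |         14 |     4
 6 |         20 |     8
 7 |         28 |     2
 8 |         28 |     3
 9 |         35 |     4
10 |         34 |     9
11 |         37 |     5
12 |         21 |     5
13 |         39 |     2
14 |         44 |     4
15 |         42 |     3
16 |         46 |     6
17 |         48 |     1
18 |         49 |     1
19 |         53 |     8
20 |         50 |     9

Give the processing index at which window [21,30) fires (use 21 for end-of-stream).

i=0 t=0 v=4: → [0,9); WM=-1
i=1 t=1 v=7: → [0,9); WM=0
i=2 t=5 v=4: → [3,12),[0,9); WM=4
i=3 t=7 v=6: → [6,15),[3,12),[0,9); WM=6
i=4 t=8 v=9: → [6,15),[3,12),[0,9); WM=7
i=5 t=14 v=4: → [12,21),[9,18),[6,15); WM=13; [0,9) fires=5 [3,12) fires=3
i=6 t=20 v=8: → [18,27),[15,24),[12,21); WM=19; [6,15) fires=3 [9,18) fires=1
i=7 t=28 v=2: → [27,36),[24,33),[21,30); WM=27; [12,21) fires=2 [15,24) fires=1 [18,27) fires=1
i=8 t=28 v=3: → [27,36),[24,33),[21,30); WM=27
i=9 t=35 v=4: → [33,42),[30,39),[27,36); WM=34; [21,30) fires=2 [24,33) fires=2
i=10 t=34 v=9: → [33,42),[30,39),[27,36); WM=34
i=11 t=37 v=5: → [36,45),[33,42),[30,39); WM=36; [27,36) fires=4
i=12 t=21 v=5: DROP (t<36-1); WM=36
i=13 t=39 v=2: → [39,48),[36,45),[33,42); WM=38
i=14 t=44 v=4: → [42,51),[39,48),[36,45); WM=43; [30,39) fires=3 [33,42) fires=4
i=15 t=42 v=3: → [42,51),[39,48),[36,45); WM=43
i=16 t=46 v=6: → [45,54),[42,51),[39,48); WM=45; [36,45) fires=4
i=17 t=48 v=1: → [48,57),[45,54),[42,51); WM=47
i=18 t=49 v=1: → [48,57),[45,54),[42,51); WM=48; [39,48) fires=4
i=19 t=53 v=8: → [51,60),[48,57),[45,54); WM=52; [42,51) fires=5
i=20 t=50 v=9: DROP (t<52-1); WM=52

9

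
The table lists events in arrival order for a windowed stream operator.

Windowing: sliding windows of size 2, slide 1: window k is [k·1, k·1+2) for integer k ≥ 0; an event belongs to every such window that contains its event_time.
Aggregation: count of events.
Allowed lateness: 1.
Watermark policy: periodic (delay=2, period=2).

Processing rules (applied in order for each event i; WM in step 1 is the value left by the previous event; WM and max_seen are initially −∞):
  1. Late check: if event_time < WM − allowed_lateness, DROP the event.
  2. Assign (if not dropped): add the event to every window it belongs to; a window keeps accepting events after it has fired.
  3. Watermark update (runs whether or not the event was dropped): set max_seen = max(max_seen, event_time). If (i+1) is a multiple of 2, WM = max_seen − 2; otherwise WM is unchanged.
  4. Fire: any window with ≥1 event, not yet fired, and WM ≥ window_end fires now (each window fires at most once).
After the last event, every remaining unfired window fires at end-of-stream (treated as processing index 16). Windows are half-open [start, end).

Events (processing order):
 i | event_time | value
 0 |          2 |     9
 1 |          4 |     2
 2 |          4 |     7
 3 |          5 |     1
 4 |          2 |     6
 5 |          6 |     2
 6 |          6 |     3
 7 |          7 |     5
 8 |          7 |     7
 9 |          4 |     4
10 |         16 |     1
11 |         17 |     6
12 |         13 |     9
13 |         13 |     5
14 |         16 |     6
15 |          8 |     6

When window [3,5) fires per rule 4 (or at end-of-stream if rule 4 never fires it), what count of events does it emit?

2

i=0 t=2 v=9: → [2,4),[1,3); WM=−∞
i=1 t=4 v=2: → [4,6),[3,5); WM=2
i=2 t=4 v=7: → [4,6),[3,5); WM=2
i=3 t=5 v=1: → [5,7),[4,6); WM=3; [1,3) fires=1
i=4 t=2 v=6: → [2,4),[1,3); WM=3
i=5 t=6 v=2: → [6,8),[5,7); WM=4; [2,4) fires=2
i=6 t=6 v=3: → [6,8),[5,7); WM=4
i=7 t=7 v=5: → [7,9),[6,8); WM=5; [3,5) fires=2
i=8 t=7 v=7: → [7,9),[6,8); WM=5
i=9 t=4 v=4: → [4,6),[3,5); WM=5
i=10 t=16 v=1: → [16,18),[15,17); WM=5
i=11 t=17 v=6: → [17,19),[16,18); WM=15; [4,6) fires=4 [5,7) fires=3 [6,8) fires=4 [7,9) fires=2
i=12 t=13 v=9: DROP (t<15-1); WM=15
i=13 t=13 v=5: DROP (t<15-1); WM=15
i=14 t=16 v=6: → [16,18),[15,17); WM=15
i=15 t=8 v=6: DROP (t<15-1); WM=15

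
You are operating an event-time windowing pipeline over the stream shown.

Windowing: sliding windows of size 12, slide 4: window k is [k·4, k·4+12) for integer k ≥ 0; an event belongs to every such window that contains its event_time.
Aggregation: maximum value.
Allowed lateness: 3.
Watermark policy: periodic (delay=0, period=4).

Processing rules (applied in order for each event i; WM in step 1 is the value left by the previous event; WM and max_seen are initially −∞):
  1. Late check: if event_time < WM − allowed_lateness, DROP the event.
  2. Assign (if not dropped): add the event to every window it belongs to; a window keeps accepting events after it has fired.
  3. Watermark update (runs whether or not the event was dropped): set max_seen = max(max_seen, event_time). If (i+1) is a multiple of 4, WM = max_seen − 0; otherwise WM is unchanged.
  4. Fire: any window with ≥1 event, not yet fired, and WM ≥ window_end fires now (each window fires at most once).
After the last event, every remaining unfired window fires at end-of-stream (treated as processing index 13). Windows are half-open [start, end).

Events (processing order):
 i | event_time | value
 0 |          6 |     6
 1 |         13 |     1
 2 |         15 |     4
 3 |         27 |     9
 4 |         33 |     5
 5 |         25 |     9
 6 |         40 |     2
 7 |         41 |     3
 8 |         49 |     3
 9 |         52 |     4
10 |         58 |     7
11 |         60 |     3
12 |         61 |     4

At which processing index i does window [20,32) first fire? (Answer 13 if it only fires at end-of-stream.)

7

i=0 t=6 v=6: → [4,16),[0,12); WM=−∞
i=1 t=13 v=1: → [12,24),[8,20),[4,16); WM=−∞
i=2 t=15 v=4: → [12,24),[8,20),[4,16); WM=−∞
i=3 t=27 v=9: → [24,36),[20,32),[16,28); WM=27; [0,12) fires=6 [4,16) fires=6 [8,20) fires=4 [12,24) fires=4
i=4 t=33 v=5: → [32,44),[28,40),[24,36); WM=27
i=5 t=25 v=9: → [24,36),[20,32),[16,28); WM=27
i=6 t=40 v=2: → [40,52),[36,48),[32,44); WM=27
i=7 t=41 v=3: → [40,52),[36,48),[32,44); WM=41; [16,28) fires=9 [20,32) fires=9 [24,36) fires=9 [28,40) fires=5
i=8 t=49 v=3: → [48,60),[44,56),[40,52); WM=41
i=9 t=52 v=4: → [52,64),[48,60),[44,56); WM=41
i=10 t=58 v=7: → [56,68),[52,64),[48,60); WM=41
i=11 t=60 v=3: → [60,72),[56,68),[52,64); WM=60; [32,44) fires=5 [36,48) fires=3 [40,52) fires=3 [44,56) fires=4 [48,60) fires=7
i=12 t=61 v=4: → [60,72),[56,68),[52,64); WM=60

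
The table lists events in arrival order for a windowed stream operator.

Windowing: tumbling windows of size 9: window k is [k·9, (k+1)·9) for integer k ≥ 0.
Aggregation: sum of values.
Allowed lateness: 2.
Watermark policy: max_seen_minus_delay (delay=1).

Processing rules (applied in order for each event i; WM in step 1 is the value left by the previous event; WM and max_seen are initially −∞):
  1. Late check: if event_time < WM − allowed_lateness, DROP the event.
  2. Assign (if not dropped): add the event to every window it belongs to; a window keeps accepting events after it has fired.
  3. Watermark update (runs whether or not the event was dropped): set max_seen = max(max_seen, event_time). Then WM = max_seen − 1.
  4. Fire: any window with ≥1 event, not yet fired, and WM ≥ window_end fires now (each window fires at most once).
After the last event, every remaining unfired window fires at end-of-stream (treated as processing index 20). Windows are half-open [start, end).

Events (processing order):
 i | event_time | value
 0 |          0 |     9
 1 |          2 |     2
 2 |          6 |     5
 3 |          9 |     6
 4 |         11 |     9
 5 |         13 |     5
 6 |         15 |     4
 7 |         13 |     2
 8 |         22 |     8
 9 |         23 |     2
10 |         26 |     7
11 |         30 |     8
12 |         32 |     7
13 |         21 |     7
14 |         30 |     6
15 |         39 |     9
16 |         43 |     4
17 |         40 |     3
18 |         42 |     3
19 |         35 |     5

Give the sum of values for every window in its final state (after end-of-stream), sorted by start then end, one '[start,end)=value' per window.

i=0 t=0 v=9: → [0,9); WM=-1
i=1 t=2 v=2: → [0,9); WM=1
i=2 t=6 v=5: → [0,9); WM=5
i=3 t=9 v=6: → [9,18); WM=8
i=4 t=11 v=9: → [9,18); WM=10; [0,9) fires=16
i=5 t=13 v=5: → [9,18); WM=12
i=6 t=15 v=4: → [9,18); WM=14
i=7 t=13 v=2: → [9,18); WM=14
i=8 t=22 v=8: → [18,27); WM=21; [9,18) fires=26
i=9 t=23 v=2: → [18,27); WM=22
i=10 t=26 v=7: → [18,27); WM=25
i=11 t=30 v=8: → [27,36); WM=29; [18,27) fires=17
i=12 t=32 v=7: → [27,36); WM=31
i=13 t=21 v=7: DROP (t<31-2); WM=31
i=14 t=30 v=6: → [27,36); WM=31
i=15 t=39 v=9: → [36,45); WM=38; [27,36) fires=21
i=16 t=43 v=4: → [36,45); WM=42
i=17 t=40 v=3: → [36,45); WM=42
i=18 t=42 v=3: → [36,45); WM=42
i=19 t=35 v=5: DROP (t<42-2); WM=42

[0,9)=16 [9,18)=26 [18,27)=17 [27,36)=21 [36,45)=19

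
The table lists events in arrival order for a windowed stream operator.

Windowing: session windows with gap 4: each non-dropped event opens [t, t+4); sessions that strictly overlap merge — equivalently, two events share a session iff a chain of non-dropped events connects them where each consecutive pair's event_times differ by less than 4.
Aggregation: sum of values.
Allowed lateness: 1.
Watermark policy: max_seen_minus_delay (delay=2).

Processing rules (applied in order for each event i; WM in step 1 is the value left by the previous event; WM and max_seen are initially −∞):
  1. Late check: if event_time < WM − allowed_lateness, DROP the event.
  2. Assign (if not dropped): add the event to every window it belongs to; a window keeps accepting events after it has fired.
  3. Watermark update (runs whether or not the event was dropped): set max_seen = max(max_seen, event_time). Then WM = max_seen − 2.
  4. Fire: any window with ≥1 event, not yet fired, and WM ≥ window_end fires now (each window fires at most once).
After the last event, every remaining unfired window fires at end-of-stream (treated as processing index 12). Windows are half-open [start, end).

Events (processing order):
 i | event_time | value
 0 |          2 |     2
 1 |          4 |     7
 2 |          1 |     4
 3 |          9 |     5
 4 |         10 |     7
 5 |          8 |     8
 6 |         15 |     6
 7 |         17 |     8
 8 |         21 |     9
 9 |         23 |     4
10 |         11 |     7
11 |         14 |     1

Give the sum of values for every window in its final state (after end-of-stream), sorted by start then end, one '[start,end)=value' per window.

i=0 t=2 v=2: → [2,6); WM=0
i=1 t=4 v=7: → [2,8); WM=2
i=2 t=1 v=4: → [1,8); WM=2
i=3 t=9 v=5: → [9,13); WM=7
i=4 t=10 v=7: → [9,14); WM=8
i=5 t=8 v=8: → [8,14); WM=8
i=6 t=15 v=6: → [15,19); WM=13
i=7 t=17 v=8: → [15,21); WM=15
i=8 t=21 v=9: → [21,25); WM=19
i=9 t=23 v=4: → [21,27); WM=21
i=10 t=11 v=7: DROP (t<21-1); WM=21
i=11 t=14 v=1: DROP (t<21-1); WM=21

[1,8)=13 [8,14)=20 [15,21)=14 [21,27)=13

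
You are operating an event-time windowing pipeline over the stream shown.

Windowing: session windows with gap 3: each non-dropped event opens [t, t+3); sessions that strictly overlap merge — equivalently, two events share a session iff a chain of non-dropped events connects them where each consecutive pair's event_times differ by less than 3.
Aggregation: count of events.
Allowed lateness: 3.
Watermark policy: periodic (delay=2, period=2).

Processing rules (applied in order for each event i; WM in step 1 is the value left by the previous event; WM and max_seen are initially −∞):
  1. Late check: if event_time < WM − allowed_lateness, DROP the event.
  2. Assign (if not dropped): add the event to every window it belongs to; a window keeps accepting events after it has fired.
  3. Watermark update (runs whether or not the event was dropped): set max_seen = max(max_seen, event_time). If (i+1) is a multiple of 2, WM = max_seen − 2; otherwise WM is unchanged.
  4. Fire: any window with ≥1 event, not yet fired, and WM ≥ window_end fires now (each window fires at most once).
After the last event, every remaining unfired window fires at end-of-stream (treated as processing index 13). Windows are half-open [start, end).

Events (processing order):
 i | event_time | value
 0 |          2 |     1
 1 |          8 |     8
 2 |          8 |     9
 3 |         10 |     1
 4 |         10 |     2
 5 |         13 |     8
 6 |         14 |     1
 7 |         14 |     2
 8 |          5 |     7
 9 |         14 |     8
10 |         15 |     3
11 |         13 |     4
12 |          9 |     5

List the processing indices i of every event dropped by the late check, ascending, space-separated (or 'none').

8 12

i=0 t=2 v=1: → [2,5); WM=−∞
i=1 t=8 v=8: → [8,11); WM=6
i=2 t=8 v=9: → [8,11); WM=6
i=3 t=10 v=1: → [8,13); WM=8
i=4 t=10 v=2: → [8,13); WM=8
i=5 t=13 v=8: → [13,16); WM=11
i=6 t=14 v=1: → [13,17); WM=11
i=7 t=14 v=2: → [13,17); WM=12
i=8 t=5 v=7: DROP (t<12-3); WM=12
i=9 t=14 v=8: → [13,17); WM=12
i=10 t=15 v=3: → [13,18); WM=12
i=11 t=13 v=4: → [13,18); WM=13
i=12 t=9 v=5: DROP (t<13-3); WM=13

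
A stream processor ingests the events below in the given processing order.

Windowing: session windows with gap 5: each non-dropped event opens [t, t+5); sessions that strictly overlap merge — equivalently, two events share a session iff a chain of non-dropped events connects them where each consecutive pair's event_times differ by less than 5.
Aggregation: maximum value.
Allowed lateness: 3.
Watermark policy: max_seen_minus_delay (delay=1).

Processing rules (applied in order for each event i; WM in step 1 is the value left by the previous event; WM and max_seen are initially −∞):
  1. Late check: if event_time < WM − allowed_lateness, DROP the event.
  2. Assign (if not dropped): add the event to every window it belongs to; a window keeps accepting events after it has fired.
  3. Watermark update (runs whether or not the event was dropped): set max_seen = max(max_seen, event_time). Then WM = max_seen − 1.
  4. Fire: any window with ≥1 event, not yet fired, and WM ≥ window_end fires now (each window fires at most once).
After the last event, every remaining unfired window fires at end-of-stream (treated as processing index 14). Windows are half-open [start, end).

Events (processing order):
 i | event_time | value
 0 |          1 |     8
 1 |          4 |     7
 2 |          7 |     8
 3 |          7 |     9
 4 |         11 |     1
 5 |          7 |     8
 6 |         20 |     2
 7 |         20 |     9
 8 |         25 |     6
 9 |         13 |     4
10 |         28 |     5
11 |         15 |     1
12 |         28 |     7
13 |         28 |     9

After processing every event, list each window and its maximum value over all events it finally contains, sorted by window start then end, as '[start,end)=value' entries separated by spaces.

[1,16)=9 [20,25)=9 [25,33)=9

i=0 t=1 v=8: → [1,6); WM=0
i=1 t=4 v=7: → [1,9); WM=3
i=2 t=7 v=8: → [1,12); WM=6
i=3 t=7 v=9: → [1,12); WM=6
i=4 t=11 v=1: → [1,16); WM=10
i=5 t=7 v=8: → [1,16); WM=10
i=6 t=20 v=2: → [20,25); WM=19
i=7 t=20 v=9: → [20,25); WM=19
i=8 t=25 v=6: → [25,30); WM=24
i=9 t=13 v=4: DROP (t<24-3); WM=24
i=10 t=28 v=5: → [25,33); WM=27
i=11 t=15 v=1: DROP (t<27-3); WM=27
i=12 t=28 v=7: → [25,33); WM=27
i=13 t=28 v=9: → [25,33); WM=27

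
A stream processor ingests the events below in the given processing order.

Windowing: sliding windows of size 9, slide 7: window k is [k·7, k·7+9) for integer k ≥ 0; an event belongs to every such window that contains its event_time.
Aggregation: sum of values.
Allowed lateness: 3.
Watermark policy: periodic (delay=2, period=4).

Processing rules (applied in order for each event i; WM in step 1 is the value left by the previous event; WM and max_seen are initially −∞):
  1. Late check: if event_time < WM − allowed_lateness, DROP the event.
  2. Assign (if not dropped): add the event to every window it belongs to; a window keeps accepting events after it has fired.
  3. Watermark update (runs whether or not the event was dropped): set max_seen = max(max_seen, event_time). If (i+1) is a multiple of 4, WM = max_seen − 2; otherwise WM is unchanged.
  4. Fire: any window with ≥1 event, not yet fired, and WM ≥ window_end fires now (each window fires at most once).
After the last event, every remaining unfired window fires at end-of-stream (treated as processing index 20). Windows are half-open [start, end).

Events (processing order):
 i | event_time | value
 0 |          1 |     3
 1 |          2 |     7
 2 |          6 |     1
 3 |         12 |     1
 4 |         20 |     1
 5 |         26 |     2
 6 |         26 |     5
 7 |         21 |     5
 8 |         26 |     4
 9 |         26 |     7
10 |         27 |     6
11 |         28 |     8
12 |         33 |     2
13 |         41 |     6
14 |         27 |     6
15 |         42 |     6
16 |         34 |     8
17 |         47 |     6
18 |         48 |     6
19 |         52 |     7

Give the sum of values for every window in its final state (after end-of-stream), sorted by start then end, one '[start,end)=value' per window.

i=0 t=1 v=3: → [0,9); WM=−∞
i=1 t=2 v=7: → [0,9); WM=−∞
i=2 t=6 v=1: → [0,9); WM=−∞
i=3 t=12 v=1: → [7,16); WM=10; [0,9) fires=11
i=4 t=20 v=1: → [14,23); WM=10
i=5 t=26 v=2: → [21,30); WM=10
i=6 t=26 v=5: → [21,30); WM=10
i=7 t=21 v=5: → [21,30),[14,23); WM=24; [7,16) fires=1 [14,23) fires=6
i=8 t=26 v=4: → [21,30); WM=24
i=9 t=26 v=7: → [21,30); WM=24
i=10 t=27 v=6: → [21,30); WM=24
i=11 t=28 v=8: → [28,37),[21,30); WM=26
i=12 t=33 v=2: → [28,37); WM=26
i=13 t=41 v=6: → [35,44); WM=26
i=14 t=27 v=6: → [21,30); WM=26
i=15 t=42 v=6: → [42,51),[35,44); WM=40; [21,30) fires=43 [28,37) fires=10
i=16 t=34 v=8: DROP (t<40-3); WM=40
i=17 t=47 v=6: → [42,51); WM=40
i=18 t=48 v=6: → [42,51); WM=40
i=19 t=52 v=7: → [49,58); WM=50; [35,44) fires=12

[0,9)=11 [7,16)=1 [14,23)=6 [21,30)=43 [28,37)=10 [35,44)=12 [42,51)=18 [49,58)=7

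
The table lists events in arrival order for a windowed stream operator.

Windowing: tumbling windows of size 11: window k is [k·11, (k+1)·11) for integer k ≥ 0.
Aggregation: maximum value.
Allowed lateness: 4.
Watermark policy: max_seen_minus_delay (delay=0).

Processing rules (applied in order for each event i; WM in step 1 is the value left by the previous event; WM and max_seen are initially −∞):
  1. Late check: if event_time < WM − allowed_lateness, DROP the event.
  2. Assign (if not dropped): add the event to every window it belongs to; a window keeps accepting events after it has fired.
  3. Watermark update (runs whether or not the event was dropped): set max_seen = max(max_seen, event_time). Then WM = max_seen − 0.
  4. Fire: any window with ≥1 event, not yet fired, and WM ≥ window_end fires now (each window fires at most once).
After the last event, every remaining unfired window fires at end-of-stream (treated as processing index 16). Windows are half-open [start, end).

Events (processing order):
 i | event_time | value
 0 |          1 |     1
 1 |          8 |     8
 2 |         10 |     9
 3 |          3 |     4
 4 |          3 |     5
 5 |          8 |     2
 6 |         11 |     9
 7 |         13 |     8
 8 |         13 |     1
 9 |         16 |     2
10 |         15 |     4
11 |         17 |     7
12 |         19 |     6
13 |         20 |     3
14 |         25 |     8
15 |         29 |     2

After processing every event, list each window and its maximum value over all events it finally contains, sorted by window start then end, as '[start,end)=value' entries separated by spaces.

i=0 t=1 v=1: → [0,11); WM=1
i=1 t=8 v=8: → [0,11); WM=8
i=2 t=10 v=9: → [0,11); WM=10
i=3 t=3 v=4: DROP (t<10-4); WM=10
i=4 t=3 v=5: DROP (t<10-4); WM=10
i=5 t=8 v=2: → [0,11); WM=10
i=6 t=11 v=9: → [11,22); WM=11; [0,11) fires=9
i=7 t=13 v=8: → [11,22); WM=13
i=8 t=13 v=1: → [11,22); WM=13
i=9 t=16 v=2: → [11,22); WM=16
i=10 t=15 v=4: → [11,22); WM=16
i=11 t=17 v=7: → [11,22); WM=17
i=12 t=19 v=6: → [11,22); WM=19
i=13 t=20 v=3: → [11,22); WM=20
i=14 t=25 v=8: → [22,33); WM=25; [11,22) fires=9
i=15 t=29 v=2: → [22,33); WM=29

[0,11)=9 [11,22)=9 [22,33)=8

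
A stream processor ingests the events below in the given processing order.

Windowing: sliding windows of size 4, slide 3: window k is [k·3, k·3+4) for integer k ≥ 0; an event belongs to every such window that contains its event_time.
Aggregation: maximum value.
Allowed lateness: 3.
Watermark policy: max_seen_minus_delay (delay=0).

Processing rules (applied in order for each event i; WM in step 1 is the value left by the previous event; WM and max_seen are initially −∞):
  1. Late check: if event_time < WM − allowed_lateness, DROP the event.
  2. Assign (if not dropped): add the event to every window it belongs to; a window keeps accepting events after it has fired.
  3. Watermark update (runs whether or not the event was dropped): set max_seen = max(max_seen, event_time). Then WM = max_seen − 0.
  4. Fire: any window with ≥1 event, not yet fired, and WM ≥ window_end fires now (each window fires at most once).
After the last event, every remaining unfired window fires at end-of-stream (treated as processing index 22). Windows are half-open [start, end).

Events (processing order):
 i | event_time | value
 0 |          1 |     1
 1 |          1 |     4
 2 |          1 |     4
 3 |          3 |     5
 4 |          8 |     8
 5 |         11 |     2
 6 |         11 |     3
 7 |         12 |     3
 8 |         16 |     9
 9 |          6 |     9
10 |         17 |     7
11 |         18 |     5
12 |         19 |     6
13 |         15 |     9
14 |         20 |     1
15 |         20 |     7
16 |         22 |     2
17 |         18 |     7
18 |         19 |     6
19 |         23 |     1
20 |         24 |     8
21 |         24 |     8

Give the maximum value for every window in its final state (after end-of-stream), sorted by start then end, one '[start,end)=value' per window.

i=0 t=1 v=1: → [0,4); WM=1
i=1 t=1 v=4: → [0,4); WM=1
i=2 t=1 v=4: → [0,4); WM=1
i=3 t=3 v=5: → [3,7),[0,4); WM=3
i=4 t=8 v=8: → [6,10); WM=8; [0,4) fires=5 [3,7) fires=5
i=5 t=11 v=2: → [9,13); WM=11; [6,10) fires=8
i=6 t=11 v=3: → [9,13); WM=11
i=7 t=12 v=3: → [12,16),[9,13); WM=12
i=8 t=16 v=9: → [15,19); WM=16; [9,13) fires=3 [12,16) fires=3
i=9 t=6 v=9: DROP (t<16-3); WM=16
i=10 t=17 v=7: → [15,19); WM=17
i=11 t=18 v=5: → [18,22),[15,19); WM=18
i=12 t=19 v=6: → [18,22); WM=19; [15,19) fires=9
i=13 t=15 v=9: DROP (t<19-3); WM=19
i=14 t=20 v=1: → [18,22); WM=20
i=15 t=20 v=7: → [18,22); WM=20
i=16 t=22 v=2: → [21,25); WM=22; [18,22) fires=7
i=17 t=18 v=7: DROP (t<22-3); WM=22
i=18 t=19 v=6: → [18,22); WM=22
i=19 t=23 v=1: → [21,25); WM=23
i=20 t=24 v=8: → [24,28),[21,25); WM=24
i=21 t=24 v=8: → [24,28),[21,25); WM=24

[0,4)=5 [3,7)=5 [6,10)=8 [9,13)=3 [12,16)=3 [15,19)=9 [18,22)=7 [21,25)=8 [24,28)=8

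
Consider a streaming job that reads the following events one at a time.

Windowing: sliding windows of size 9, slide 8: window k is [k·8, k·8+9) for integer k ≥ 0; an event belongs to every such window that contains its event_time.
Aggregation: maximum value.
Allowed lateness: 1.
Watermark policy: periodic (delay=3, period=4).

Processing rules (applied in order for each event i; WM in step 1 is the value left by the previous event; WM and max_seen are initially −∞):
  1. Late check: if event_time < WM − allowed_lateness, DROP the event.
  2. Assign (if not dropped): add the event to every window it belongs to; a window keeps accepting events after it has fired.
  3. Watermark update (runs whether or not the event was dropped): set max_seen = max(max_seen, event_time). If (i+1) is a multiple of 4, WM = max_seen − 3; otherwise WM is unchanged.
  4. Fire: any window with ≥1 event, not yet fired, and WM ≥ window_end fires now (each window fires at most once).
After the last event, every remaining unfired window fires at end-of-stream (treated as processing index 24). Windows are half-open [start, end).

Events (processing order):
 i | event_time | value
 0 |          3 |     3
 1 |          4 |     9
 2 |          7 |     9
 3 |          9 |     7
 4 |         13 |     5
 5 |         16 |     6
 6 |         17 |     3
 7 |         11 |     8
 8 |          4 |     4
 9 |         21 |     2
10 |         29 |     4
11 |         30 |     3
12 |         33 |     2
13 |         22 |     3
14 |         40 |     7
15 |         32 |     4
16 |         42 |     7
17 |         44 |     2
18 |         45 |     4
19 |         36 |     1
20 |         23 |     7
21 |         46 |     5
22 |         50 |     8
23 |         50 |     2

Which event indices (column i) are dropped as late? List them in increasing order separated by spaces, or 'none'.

i=0 t=3 v=3: → [0,9); WM=−∞
i=1 t=4 v=9: → [0,9); WM=−∞
i=2 t=7 v=9: → [0,9); WM=−∞
i=3 t=9 v=7: → [8,17); WM=6
i=4 t=13 v=5: → [8,17); WM=6
i=5 t=16 v=6: → [16,25),[8,17); WM=6
i=6 t=17 v=3: → [16,25); WM=6
i=7 t=11 v=8: → [8,17); WM=14; [0,9) fires=9
i=8 t=4 v=4: DROP (t<14-1); WM=14
i=9 t=21 v=2: → [16,25); WM=14
i=10 t=29 v=4: → [24,33); WM=14
i=11 t=30 v=3: → [24,33); WM=27; [8,17) fires=8 [16,25) fires=6
i=12 t=33 v=2: → [32,41); WM=27
i=13 t=22 v=3: DROP (t<27-1); WM=27
i=14 t=40 v=7: → [40,49),[32,41); WM=27
i=15 t=32 v=4: → [32,41),[24,33); WM=37; [24,33) fires=4
i=16 t=42 v=7: → [40,49); WM=37
i=17 t=44 v=2: → [40,49); WM=37
i=18 t=45 v=4: → [40,49); WM=37
i=19 t=36 v=1: → [32,41); WM=42; [32,41) fires=7
i=20 t=23 v=7: DROP (t<42-1); WM=42
i=21 t=46 v=5: → [40,49); WM=42
i=22 t=50 v=8: → [48,57); WM=42
i=23 t=50 v=2: → [48,57); WM=47

8 13 20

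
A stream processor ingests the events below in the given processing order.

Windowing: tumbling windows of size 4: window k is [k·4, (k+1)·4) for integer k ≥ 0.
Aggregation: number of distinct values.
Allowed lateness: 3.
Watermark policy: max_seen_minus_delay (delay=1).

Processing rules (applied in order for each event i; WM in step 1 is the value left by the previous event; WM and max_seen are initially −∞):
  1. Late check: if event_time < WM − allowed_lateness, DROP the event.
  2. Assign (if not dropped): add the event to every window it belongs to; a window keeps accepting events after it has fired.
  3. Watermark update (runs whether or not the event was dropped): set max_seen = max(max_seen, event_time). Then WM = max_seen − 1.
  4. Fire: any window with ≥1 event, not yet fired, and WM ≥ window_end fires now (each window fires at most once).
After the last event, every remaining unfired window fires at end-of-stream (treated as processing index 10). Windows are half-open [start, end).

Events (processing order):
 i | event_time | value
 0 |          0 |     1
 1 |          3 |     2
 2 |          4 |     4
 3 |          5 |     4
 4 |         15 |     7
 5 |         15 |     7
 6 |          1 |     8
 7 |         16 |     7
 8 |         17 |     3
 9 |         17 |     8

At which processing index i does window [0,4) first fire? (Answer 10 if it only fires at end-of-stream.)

3

i=0 t=0 v=1: → [0,4); WM=-1
i=1 t=3 v=2: → [0,4); WM=2
i=2 t=4 v=4: → [4,8); WM=3
i=3 t=5 v=4: → [4,8); WM=4; [0,4) fires=2
i=4 t=15 v=7: → [12,16); WM=14; [4,8) fires=1
i=5 t=15 v=7: → [12,16); WM=14
i=6 t=1 v=8: DROP (t<14-3); WM=14
i=7 t=16 v=7: → [16,20); WM=15
i=8 t=17 v=3: → [16,20); WM=16; [12,16) fires=1
i=9 t=17 v=8: → [16,20); WM=16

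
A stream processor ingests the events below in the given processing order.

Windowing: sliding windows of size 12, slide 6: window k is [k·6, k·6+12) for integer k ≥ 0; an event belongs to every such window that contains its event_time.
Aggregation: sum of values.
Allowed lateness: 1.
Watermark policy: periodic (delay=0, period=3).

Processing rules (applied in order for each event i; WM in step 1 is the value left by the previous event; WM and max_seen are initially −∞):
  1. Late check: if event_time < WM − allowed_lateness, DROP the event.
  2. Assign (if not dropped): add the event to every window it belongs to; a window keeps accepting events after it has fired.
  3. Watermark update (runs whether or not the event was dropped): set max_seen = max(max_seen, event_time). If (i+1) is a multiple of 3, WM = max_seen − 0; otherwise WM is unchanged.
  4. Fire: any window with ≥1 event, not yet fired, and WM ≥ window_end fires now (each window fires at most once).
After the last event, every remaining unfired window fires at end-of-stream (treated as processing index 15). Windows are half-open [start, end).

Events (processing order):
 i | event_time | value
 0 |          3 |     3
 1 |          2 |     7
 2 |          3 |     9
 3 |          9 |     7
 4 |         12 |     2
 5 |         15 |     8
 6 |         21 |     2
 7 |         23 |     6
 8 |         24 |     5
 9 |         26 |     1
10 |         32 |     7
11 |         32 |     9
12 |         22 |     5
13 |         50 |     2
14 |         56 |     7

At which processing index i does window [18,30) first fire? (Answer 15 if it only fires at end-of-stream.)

i=0 t=3 v=3: → [0,12); WM=−∞
i=1 t=2 v=7: → [0,12); WM=−∞
i=2 t=3 v=9: → [0,12); WM=3
i=3 t=9 v=7: → [6,18),[0,12); WM=3
i=4 t=12 v=2: → [12,24),[6,18); WM=3
i=5 t=15 v=8: → [12,24),[6,18); WM=15; [0,12) fires=26
i=6 t=21 v=2: → [18,30),[12,24); WM=15
i=7 t=23 v=6: → [18,30),[12,24); WM=15
i=8 t=24 v=5: → [24,36),[18,30); WM=24; [6,18) fires=17 [12,24) fires=18
i=9 t=26 v=1: → [24,36),[18,30); WM=24
i=10 t=32 v=7: → [30,42),[24,36); WM=24
i=11 t=32 v=9: → [30,42),[24,36); WM=32; [18,30) fires=14
i=12 t=22 v=5: DROP (t<32-1); WM=32
i=13 t=50 v=2: → [48,60),[42,54); WM=32
i=14 t=56 v=7: → [54,66),[48,60); WM=56; [24,36) fires=22 [30,42) fires=16 [42,54) fires=2

11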